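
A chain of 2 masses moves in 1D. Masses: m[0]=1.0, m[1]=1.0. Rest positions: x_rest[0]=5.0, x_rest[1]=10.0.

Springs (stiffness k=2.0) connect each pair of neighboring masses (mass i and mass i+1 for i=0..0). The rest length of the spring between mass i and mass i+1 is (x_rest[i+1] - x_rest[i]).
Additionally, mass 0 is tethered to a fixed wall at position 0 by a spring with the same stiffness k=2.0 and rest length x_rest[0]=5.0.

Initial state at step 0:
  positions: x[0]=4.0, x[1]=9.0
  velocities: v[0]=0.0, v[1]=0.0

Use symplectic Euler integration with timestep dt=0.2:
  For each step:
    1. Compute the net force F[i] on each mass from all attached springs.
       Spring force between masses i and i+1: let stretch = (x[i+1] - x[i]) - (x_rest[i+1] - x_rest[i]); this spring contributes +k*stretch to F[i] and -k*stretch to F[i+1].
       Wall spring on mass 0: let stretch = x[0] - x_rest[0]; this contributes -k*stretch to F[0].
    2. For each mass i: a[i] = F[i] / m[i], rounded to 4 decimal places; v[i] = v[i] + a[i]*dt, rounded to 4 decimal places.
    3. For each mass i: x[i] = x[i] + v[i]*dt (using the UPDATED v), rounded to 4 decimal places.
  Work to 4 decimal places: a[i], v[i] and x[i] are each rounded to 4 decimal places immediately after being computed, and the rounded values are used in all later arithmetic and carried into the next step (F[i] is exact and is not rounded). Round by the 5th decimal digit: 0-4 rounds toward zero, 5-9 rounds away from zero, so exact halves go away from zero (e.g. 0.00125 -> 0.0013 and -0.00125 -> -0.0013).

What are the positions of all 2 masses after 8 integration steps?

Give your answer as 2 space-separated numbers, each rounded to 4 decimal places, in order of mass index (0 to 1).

Step 0: x=[4.0000 9.0000] v=[0.0000 0.0000]
Step 1: x=[4.0800 9.0000] v=[0.4000 0.0000]
Step 2: x=[4.2272 9.0064] v=[0.7360 0.0320]
Step 3: x=[4.4186 9.0305] v=[0.9568 0.1203]
Step 4: x=[4.6254 9.0856] v=[1.0341 0.2755]
Step 5: x=[4.8190 9.1839] v=[0.9680 0.4914]
Step 6: x=[4.9763 9.3330] v=[0.7864 0.7454]
Step 7: x=[5.0840 9.5335] v=[0.5386 1.0027]
Step 8: x=[5.1410 9.7781] v=[0.2848 1.2229]

Answer: 5.1410 9.7781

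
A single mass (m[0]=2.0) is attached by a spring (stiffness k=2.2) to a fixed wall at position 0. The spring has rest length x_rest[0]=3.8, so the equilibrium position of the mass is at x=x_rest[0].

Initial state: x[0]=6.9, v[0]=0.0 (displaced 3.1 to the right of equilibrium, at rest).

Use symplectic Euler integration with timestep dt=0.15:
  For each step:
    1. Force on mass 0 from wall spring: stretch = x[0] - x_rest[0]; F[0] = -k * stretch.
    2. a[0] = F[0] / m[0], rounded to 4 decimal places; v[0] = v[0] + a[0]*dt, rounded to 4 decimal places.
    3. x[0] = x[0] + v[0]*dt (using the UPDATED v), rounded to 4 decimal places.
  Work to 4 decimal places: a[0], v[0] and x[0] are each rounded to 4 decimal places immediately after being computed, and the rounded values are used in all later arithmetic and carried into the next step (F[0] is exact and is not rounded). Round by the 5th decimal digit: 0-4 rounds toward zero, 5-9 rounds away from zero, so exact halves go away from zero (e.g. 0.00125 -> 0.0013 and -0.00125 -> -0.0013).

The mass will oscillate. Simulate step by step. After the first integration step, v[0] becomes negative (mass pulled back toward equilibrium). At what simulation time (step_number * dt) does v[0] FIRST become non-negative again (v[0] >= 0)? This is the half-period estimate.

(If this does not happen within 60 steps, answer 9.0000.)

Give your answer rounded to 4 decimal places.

Answer: 3.0000

Derivation:
Step 0: x=[6.9000] v=[0.0000]
Step 1: x=[6.8233] v=[-0.5115]
Step 2: x=[6.6718] v=[-1.0103]
Step 3: x=[6.4492] v=[-1.4842]
Step 4: x=[6.1610] v=[-1.9213]
Step 5: x=[5.8144] v=[-2.3109]
Step 6: x=[5.4179] v=[-2.6433]
Step 7: x=[4.9814] v=[-2.9103]
Step 8: x=[4.5156] v=[-3.1052]
Step 9: x=[4.0321] v=[-3.2233]
Step 10: x=[3.5429] v=[-3.2616]
Step 11: x=[3.0600] v=[-3.2192]
Step 12: x=[2.5954] v=[-3.0971]
Step 13: x=[2.1607] v=[-2.8983]
Step 14: x=[1.7665] v=[-2.6278]
Step 15: x=[1.4227] v=[-2.2923]
Step 16: x=[1.1377] v=[-1.9001]
Step 17: x=[0.9186] v=[-1.4608]
Step 18: x=[0.7708] v=[-0.9854]
Step 19: x=[0.6980] v=[-0.4856]
Step 20: x=[0.7019] v=[0.0262]
First v>=0 after going negative at step 20, time=3.0000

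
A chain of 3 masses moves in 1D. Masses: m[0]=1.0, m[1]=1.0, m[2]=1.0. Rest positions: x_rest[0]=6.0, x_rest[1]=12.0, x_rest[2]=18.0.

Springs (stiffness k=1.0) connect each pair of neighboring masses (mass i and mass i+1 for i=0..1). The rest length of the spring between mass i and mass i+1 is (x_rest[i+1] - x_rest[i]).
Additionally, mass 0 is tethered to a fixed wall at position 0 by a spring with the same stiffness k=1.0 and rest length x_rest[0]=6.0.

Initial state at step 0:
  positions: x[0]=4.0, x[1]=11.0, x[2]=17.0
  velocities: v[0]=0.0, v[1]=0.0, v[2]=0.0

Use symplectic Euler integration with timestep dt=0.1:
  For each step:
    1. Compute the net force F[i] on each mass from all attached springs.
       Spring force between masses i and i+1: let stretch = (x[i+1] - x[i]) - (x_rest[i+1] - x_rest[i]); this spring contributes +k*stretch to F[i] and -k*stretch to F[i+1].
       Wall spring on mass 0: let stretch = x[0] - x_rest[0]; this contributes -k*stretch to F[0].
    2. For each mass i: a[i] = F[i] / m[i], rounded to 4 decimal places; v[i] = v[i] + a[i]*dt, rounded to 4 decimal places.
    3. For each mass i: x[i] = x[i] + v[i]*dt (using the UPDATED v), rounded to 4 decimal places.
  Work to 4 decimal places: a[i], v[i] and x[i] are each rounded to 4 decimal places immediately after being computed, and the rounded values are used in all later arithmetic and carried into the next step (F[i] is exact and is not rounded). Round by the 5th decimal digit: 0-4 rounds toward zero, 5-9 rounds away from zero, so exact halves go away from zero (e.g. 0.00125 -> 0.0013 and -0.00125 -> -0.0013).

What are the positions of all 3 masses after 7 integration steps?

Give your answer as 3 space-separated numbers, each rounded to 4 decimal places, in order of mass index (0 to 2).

Step 0: x=[4.0000 11.0000 17.0000] v=[0.0000 0.0000 0.0000]
Step 1: x=[4.0300 10.9900 17.0000] v=[0.3000 -0.1000 0.0000]
Step 2: x=[4.0893 10.9705 16.9999] v=[0.5930 -0.1950 -0.0010]
Step 3: x=[4.1765 10.9425 16.9995] v=[0.8722 -0.2802 -0.0039]
Step 4: x=[4.2896 10.9074 16.9985] v=[1.1312 -0.3511 -0.0096]
Step 5: x=[4.4260 10.8670 16.9966] v=[1.3640 -0.4038 -0.0187]
Step 6: x=[4.5826 10.8235 16.9934] v=[1.5655 -0.4349 -0.0317]
Step 7: x=[4.7557 10.7793 16.9885] v=[1.7313 -0.4420 -0.0487]

Answer: 4.7557 10.7793 16.9885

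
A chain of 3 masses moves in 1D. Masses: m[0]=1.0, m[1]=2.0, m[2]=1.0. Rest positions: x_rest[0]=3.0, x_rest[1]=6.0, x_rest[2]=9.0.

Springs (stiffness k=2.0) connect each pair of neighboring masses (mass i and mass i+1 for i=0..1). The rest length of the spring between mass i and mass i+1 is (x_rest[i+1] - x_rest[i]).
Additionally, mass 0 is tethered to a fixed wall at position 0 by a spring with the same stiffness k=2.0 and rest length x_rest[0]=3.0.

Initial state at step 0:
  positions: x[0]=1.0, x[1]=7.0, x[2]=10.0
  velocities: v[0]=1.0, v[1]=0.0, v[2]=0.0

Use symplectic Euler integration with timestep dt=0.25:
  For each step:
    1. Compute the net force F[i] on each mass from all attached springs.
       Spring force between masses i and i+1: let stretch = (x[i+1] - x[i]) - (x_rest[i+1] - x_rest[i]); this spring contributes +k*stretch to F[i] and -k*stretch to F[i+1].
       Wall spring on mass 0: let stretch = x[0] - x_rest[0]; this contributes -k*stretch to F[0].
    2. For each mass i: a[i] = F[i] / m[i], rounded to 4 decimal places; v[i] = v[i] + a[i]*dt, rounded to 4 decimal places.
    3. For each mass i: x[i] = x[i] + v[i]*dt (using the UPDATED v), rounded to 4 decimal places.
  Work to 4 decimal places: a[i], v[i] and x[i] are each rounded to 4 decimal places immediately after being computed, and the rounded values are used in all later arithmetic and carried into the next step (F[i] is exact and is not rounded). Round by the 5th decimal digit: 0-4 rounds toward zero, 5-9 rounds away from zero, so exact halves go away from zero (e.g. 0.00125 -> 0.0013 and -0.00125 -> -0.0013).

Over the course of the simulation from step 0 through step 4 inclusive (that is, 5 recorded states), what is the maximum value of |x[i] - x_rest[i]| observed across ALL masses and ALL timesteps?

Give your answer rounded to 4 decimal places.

Step 0: x=[1.0000 7.0000 10.0000] v=[1.0000 0.0000 0.0000]
Step 1: x=[1.8750 6.8125 10.0000] v=[3.5000 -0.7500 0.0000]
Step 2: x=[3.1328 6.5156 9.9766] v=[5.0313 -1.1875 -0.0938]
Step 3: x=[4.4219 6.2236 9.8955] v=[5.1563 -1.1680 -0.3243]
Step 4: x=[5.3835 6.0485 9.7304] v=[3.8462 -0.7005 -0.6603]
Max displacement = 2.3835

Answer: 2.3835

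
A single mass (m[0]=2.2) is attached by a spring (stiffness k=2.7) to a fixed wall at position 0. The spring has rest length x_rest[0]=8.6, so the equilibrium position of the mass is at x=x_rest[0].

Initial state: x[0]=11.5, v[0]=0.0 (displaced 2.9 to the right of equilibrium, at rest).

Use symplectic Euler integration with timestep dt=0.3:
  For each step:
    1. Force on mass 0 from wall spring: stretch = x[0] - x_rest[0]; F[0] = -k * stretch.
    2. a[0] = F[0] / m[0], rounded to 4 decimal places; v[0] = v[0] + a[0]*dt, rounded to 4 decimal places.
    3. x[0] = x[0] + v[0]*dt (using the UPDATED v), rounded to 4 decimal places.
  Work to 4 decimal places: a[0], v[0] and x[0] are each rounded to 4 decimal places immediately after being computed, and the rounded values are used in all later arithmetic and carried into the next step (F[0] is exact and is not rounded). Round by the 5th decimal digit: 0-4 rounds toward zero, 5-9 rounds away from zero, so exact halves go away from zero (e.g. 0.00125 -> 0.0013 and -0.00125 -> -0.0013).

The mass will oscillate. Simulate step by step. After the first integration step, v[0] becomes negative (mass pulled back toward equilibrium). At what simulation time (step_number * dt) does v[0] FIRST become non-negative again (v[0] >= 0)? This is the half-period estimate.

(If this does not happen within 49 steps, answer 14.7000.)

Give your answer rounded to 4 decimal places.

Step 0: x=[11.5000] v=[0.0000]
Step 1: x=[11.1797] v=[-1.0677]
Step 2: x=[10.5745] v=[-2.0175]
Step 3: x=[9.7512] v=[-2.7445]
Step 4: x=[8.8007] v=[-3.1683]
Step 5: x=[7.8280] v=[-3.2422]
Step 6: x=[6.9406] v=[-2.9580]
Step 7: x=[6.2365] v=[-2.3471]
Step 8: x=[5.7934] v=[-1.4769]
Step 9: x=[5.6603] v=[-0.4436]
Step 10: x=[5.8519] v=[0.6387]
First v>=0 after going negative at step 10, time=3.0000

Answer: 3.0000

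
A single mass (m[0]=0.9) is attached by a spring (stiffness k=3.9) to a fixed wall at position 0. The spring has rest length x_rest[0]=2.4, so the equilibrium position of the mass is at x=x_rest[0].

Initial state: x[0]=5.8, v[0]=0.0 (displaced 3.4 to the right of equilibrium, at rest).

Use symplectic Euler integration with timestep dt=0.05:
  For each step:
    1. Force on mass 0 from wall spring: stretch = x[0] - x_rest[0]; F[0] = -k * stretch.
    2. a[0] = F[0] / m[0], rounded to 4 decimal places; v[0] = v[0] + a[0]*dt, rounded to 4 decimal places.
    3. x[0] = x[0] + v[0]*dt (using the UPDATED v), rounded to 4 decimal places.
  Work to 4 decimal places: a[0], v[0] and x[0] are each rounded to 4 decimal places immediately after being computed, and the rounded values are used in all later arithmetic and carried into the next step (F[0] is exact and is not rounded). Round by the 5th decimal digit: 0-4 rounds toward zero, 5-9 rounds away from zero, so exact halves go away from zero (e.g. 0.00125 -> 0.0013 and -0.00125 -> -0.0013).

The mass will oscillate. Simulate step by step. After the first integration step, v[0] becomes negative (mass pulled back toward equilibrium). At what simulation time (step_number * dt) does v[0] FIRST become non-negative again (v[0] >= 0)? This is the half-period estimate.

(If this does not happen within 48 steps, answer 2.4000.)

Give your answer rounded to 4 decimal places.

Step 0: x=[5.8000] v=[0.0000]
Step 1: x=[5.7632] v=[-0.7367]
Step 2: x=[5.6899] v=[-1.4654]
Step 3: x=[5.5810] v=[-2.1782]
Step 4: x=[5.4376] v=[-2.8674]
Step 5: x=[5.2613] v=[-3.5255]
Step 6: x=[5.0540] v=[-4.1455]
Step 7: x=[4.8180] v=[-4.7205]
Step 8: x=[4.5558] v=[-5.2444]
Step 9: x=[4.2702] v=[-5.7115]
Step 10: x=[3.9644] v=[-6.1167]
Step 11: x=[3.6416] v=[-6.4557]
Step 12: x=[3.3054] v=[-6.7247]
Step 13: x=[2.9594] v=[-6.9209]
Step 14: x=[2.6073] v=[-7.0421]
Step 15: x=[2.2530] v=[-7.0870]
Step 16: x=[1.9002] v=[-7.0552]
Step 17: x=[1.5529] v=[-6.9469]
Step 18: x=[1.2147] v=[-6.7634]
Step 19: x=[0.8894] v=[-6.5066]
Step 20: x=[0.5804] v=[-6.1793]
Step 21: x=[0.2911] v=[-5.7851]
Step 22: x=[0.0247] v=[-5.3282]
Step 23: x=[-0.2160] v=[-4.8136]
Step 24: x=[-0.4283] v=[-4.2468]
Step 25: x=[-0.6100] v=[-3.6340]
Step 26: x=[-0.7591] v=[-2.9818]
Step 27: x=[-0.8740] v=[-2.2973]
Step 28: x=[-0.9534] v=[-1.5879]
Step 29: x=[-0.9965] v=[-0.8613]
Step 30: x=[-1.0028] v=[-0.1254]
Step 31: x=[-0.9722] v=[0.6119]
First v>=0 after going negative at step 31, time=1.5500

Answer: 1.5500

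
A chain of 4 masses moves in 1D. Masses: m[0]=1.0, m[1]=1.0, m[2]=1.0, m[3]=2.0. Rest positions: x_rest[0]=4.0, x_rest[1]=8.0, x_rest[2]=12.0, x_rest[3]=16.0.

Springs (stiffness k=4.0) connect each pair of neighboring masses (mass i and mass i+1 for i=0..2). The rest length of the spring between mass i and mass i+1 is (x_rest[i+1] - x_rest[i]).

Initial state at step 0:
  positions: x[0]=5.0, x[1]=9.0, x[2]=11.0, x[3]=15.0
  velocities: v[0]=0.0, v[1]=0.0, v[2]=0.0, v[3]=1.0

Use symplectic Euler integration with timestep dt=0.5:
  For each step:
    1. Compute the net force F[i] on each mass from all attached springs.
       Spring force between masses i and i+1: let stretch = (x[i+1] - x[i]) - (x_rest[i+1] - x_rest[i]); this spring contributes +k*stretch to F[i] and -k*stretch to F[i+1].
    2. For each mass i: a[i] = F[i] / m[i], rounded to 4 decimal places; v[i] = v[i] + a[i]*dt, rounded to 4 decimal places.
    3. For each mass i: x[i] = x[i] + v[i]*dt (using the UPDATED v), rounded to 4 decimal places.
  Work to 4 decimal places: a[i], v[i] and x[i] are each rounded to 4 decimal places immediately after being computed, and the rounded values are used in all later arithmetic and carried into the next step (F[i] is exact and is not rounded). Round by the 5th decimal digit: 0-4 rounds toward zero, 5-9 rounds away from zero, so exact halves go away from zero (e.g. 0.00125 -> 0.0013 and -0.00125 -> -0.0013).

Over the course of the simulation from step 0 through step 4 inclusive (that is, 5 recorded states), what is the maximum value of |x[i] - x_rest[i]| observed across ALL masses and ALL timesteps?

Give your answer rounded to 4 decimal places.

Answer: 1.6875

Derivation:
Step 0: x=[5.0000 9.0000 11.0000 15.0000] v=[0.0000 0.0000 0.0000 1.0000]
Step 1: x=[5.0000 7.0000 13.0000 15.5000] v=[0.0000 -4.0000 4.0000 1.0000]
Step 2: x=[3.0000 9.0000 11.5000 16.7500] v=[-4.0000 4.0000 -3.0000 2.5000]
Step 3: x=[3.0000 7.5000 12.7500 17.3750] v=[0.0000 -3.0000 2.5000 1.2500]
Step 4: x=[3.5000 6.7500 13.3750 17.6875] v=[1.0000 -1.5000 1.2500 0.6250]
Max displacement = 1.6875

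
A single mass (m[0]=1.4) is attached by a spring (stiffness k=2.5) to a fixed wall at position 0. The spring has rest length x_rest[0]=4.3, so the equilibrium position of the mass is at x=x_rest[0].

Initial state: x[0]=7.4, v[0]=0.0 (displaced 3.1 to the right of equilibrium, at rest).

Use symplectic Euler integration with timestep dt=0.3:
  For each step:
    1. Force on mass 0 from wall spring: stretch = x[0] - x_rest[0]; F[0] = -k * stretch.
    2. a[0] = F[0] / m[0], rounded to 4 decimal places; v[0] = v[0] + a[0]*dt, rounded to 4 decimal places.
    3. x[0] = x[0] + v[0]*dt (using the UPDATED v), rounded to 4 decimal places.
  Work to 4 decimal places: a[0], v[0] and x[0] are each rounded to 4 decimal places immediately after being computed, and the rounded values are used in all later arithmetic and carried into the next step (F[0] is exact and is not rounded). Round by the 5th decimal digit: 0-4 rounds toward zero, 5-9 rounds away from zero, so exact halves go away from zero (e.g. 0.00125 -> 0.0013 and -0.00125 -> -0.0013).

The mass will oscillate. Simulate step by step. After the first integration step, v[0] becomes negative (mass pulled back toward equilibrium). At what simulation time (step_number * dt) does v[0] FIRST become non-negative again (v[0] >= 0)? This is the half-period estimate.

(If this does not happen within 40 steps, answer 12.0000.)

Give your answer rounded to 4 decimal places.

Step 0: x=[7.4000] v=[0.0000]
Step 1: x=[6.9018] v=[-1.6607]
Step 2: x=[5.9855] v=[-3.0545]
Step 3: x=[4.7983] v=[-3.9574]
Step 4: x=[3.5310] v=[-4.2243]
Step 5: x=[2.3873] v=[-3.8123]
Step 6: x=[1.5510] v=[-2.7877]
Step 7: x=[1.1565] v=[-1.3150]
Step 8: x=[1.2672] v=[0.3690]
First v>=0 after going negative at step 8, time=2.4000

Answer: 2.4000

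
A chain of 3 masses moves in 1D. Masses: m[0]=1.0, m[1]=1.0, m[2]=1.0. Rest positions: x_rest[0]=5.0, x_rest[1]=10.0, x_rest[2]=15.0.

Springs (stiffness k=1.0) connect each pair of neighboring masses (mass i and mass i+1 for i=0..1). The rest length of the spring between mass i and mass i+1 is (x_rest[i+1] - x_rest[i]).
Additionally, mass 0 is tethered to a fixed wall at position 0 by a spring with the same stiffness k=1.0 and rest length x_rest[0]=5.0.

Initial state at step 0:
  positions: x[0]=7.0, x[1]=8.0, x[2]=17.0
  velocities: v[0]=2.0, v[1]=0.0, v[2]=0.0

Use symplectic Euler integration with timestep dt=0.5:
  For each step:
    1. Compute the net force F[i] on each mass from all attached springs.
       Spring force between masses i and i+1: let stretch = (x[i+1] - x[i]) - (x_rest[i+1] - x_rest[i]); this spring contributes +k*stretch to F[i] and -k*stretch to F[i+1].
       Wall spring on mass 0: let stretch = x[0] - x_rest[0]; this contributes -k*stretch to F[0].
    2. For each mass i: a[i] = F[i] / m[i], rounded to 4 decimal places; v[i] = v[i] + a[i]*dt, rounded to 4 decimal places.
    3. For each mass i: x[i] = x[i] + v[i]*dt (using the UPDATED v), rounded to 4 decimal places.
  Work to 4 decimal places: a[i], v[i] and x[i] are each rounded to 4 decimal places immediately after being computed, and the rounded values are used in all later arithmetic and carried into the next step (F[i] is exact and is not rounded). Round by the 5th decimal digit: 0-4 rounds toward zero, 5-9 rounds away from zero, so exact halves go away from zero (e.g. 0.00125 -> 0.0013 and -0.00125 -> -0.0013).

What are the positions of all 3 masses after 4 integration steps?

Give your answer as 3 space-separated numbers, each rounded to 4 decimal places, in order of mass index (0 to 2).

Answer: 5.0313 12.9688 14.8673

Derivation:
Step 0: x=[7.0000 8.0000 17.0000] v=[2.0000 0.0000 0.0000]
Step 1: x=[6.5000 10.0000 16.0000] v=[-1.0000 4.0000 -2.0000]
Step 2: x=[5.2500 12.6250 14.7500] v=[-2.5000 5.2500 -2.5000]
Step 3: x=[4.5313 13.9375 14.2188] v=[-1.4375 2.6250 -1.0625]
Step 4: x=[5.0313 12.9688 14.8673] v=[1.0000 -1.9375 1.2969]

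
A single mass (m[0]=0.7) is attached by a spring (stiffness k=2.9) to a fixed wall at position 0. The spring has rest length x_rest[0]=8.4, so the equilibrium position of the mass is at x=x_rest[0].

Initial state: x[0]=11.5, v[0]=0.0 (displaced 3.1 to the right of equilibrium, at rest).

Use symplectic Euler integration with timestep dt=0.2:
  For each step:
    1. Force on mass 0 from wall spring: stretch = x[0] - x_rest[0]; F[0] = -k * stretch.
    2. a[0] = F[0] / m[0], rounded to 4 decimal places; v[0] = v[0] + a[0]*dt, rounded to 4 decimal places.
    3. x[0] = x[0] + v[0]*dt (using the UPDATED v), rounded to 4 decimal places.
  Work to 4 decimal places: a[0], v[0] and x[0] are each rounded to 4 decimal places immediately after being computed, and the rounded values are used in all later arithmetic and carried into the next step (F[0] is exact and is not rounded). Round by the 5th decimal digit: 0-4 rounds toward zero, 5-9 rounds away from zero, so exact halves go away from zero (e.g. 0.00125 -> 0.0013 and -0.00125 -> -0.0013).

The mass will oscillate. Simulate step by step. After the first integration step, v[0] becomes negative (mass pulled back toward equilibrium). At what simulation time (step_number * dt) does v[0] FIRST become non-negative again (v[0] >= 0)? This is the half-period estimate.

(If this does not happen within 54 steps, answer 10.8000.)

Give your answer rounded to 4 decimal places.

Step 0: x=[11.5000] v=[0.0000]
Step 1: x=[10.9863] v=[-2.5686]
Step 2: x=[10.0440] v=[-4.7115]
Step 3: x=[8.8293] v=[-6.0737]
Step 4: x=[7.5434] v=[-6.4294]
Step 5: x=[6.3995] v=[-5.7196]
Step 6: x=[5.5871] v=[-4.0620]
Step 7: x=[5.2408] v=[-1.7313]
Step 8: x=[5.4181] v=[0.8863]
First v>=0 after going negative at step 8, time=1.6000

Answer: 1.6000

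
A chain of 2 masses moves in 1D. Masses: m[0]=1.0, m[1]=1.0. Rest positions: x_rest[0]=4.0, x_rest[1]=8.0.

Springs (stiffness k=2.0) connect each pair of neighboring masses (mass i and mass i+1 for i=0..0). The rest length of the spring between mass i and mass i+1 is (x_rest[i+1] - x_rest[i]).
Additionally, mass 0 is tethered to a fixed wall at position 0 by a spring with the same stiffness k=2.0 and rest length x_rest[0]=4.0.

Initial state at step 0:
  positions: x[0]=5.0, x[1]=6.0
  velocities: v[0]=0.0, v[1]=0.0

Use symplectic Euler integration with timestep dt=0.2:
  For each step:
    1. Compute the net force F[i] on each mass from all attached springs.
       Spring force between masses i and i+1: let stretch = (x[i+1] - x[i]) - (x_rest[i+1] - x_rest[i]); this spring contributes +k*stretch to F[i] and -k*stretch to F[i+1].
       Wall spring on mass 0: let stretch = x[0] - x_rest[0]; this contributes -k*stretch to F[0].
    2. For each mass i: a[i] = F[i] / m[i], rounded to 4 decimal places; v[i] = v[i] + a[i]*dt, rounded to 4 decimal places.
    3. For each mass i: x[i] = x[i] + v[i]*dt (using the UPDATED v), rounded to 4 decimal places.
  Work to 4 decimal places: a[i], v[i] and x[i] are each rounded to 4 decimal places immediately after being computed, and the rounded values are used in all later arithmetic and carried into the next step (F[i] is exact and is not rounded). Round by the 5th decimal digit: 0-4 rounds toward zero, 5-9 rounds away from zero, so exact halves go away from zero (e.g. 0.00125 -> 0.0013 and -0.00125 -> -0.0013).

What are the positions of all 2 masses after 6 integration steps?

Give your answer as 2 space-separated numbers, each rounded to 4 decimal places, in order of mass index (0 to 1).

Step 0: x=[5.0000 6.0000] v=[0.0000 0.0000]
Step 1: x=[4.6800 6.2400] v=[-1.6000 1.2000]
Step 2: x=[4.1104 6.6752] v=[-2.8480 2.1760]
Step 3: x=[3.4172 7.2252] v=[-3.4662 2.7501]
Step 4: x=[2.7552 7.7906] v=[-3.3099 2.8269]
Step 5: x=[2.2756 8.2731] v=[-2.3978 2.4127]
Step 6: x=[2.0938 8.5958] v=[-0.9090 1.6137]

Answer: 2.0938 8.5958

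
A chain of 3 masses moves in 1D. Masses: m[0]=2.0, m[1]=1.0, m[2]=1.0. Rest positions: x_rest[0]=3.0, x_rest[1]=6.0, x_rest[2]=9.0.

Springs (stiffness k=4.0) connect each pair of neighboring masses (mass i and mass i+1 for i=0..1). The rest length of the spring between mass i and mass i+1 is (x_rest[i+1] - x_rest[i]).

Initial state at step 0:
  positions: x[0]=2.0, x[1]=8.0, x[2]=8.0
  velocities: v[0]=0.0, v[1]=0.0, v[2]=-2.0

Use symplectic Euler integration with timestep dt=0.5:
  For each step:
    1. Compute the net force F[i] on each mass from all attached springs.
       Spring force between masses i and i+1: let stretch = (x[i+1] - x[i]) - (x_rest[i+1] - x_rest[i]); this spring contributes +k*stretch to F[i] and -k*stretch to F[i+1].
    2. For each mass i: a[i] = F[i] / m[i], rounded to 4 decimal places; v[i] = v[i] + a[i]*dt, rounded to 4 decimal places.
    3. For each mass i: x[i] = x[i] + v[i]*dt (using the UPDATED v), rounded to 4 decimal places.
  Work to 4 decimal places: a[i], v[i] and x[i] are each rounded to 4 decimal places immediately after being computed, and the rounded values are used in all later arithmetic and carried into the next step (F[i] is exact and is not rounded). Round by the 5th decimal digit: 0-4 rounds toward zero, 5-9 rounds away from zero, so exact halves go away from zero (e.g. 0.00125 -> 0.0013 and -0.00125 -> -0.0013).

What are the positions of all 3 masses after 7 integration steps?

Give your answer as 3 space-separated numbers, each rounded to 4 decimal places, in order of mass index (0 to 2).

Step 0: x=[2.0000 8.0000 8.0000] v=[0.0000 0.0000 -2.0000]
Step 1: x=[3.5000 2.0000 10.0000] v=[3.0000 -12.0000 4.0000]
Step 2: x=[2.7500 5.5000 7.0000] v=[-1.5000 7.0000 -6.0000]
Step 3: x=[1.8750 7.7500 5.5000] v=[-1.7500 4.5000 -3.0000]
Step 4: x=[2.4375 1.8750 9.2500] v=[1.1250 -11.7500 7.5000]
Step 5: x=[1.2188 3.9375 8.6250] v=[-2.4375 4.1250 -1.2500]
Step 6: x=[-0.1406 7.9688 6.3125] v=[-2.7188 8.0626 -4.6250]
Step 7: x=[1.0547 2.2344 8.6563] v=[2.3906 -11.4688 4.6876]

Answer: 1.0547 2.2344 8.6563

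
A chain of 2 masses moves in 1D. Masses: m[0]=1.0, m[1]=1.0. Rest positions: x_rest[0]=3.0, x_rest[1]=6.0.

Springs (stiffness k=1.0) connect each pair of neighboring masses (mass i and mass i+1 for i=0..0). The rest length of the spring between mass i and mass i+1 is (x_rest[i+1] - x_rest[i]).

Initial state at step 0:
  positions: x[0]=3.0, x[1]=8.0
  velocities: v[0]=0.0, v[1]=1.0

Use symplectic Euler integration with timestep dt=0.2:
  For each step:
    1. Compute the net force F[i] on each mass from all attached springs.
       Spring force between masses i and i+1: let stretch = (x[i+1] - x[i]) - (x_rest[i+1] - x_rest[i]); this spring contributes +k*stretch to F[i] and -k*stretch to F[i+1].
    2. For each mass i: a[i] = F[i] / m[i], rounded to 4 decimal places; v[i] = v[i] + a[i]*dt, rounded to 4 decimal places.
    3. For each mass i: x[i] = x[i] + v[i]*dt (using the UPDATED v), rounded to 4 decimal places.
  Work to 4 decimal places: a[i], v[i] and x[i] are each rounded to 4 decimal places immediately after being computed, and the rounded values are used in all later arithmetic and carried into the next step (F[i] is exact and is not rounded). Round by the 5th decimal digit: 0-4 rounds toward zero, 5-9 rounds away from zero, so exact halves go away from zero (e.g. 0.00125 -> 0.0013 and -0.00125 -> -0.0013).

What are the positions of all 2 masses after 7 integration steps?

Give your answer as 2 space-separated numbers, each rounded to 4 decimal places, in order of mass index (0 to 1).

Step 0: x=[3.0000 8.0000] v=[0.0000 1.0000]
Step 1: x=[3.0800 8.1200] v=[0.4000 0.6000]
Step 2: x=[3.2416 8.1584] v=[0.8080 0.1920]
Step 3: x=[3.4799 8.1201] v=[1.1914 -0.1914]
Step 4: x=[3.7838 8.0162] v=[1.5194 -0.5194]
Step 5: x=[4.1370 7.8630] v=[1.7659 -0.7659]
Step 6: x=[4.5192 7.6808] v=[1.9111 -0.9111]
Step 7: x=[4.9079 7.4921] v=[1.9434 -0.9434]

Answer: 4.9079 7.4921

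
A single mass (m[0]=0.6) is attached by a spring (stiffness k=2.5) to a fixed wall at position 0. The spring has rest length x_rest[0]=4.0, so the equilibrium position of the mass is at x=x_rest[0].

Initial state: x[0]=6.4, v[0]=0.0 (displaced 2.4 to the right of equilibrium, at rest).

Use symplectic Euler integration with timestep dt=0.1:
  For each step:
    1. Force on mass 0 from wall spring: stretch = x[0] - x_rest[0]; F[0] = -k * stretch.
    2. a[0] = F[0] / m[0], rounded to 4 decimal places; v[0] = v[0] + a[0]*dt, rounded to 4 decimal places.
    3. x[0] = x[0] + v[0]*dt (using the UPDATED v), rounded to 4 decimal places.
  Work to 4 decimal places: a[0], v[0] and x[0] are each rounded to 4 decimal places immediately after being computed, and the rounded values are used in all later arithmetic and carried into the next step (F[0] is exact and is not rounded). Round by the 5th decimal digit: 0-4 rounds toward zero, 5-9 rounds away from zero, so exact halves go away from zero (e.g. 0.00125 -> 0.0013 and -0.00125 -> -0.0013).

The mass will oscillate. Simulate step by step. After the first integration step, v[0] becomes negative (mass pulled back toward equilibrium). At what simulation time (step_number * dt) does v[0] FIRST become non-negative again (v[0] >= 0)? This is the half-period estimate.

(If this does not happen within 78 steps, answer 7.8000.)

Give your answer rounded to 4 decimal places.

Answer: 1.6000

Derivation:
Step 0: x=[6.4000] v=[0.0000]
Step 1: x=[6.3000] v=[-1.0000]
Step 2: x=[6.1042] v=[-1.9583]
Step 3: x=[5.8207] v=[-2.8351]
Step 4: x=[5.4613] v=[-3.5937]
Step 5: x=[5.0410] v=[-4.2026]
Step 6: x=[4.5774] v=[-4.6364]
Step 7: x=[4.0897] v=[-4.8770]
Step 8: x=[3.5983] v=[-4.9144]
Step 9: x=[3.1236] v=[-4.7470]
Step 10: x=[2.6854] v=[-4.3818]
Step 11: x=[2.3020] v=[-3.8341]
Step 12: x=[1.9893] v=[-3.1266]
Step 13: x=[1.7604] v=[-2.2888]
Step 14: x=[1.6248] v=[-1.3556]
Step 15: x=[1.5882] v=[-0.3659]
Step 16: x=[1.6521] v=[0.6390]
First v>=0 after going negative at step 16, time=1.6000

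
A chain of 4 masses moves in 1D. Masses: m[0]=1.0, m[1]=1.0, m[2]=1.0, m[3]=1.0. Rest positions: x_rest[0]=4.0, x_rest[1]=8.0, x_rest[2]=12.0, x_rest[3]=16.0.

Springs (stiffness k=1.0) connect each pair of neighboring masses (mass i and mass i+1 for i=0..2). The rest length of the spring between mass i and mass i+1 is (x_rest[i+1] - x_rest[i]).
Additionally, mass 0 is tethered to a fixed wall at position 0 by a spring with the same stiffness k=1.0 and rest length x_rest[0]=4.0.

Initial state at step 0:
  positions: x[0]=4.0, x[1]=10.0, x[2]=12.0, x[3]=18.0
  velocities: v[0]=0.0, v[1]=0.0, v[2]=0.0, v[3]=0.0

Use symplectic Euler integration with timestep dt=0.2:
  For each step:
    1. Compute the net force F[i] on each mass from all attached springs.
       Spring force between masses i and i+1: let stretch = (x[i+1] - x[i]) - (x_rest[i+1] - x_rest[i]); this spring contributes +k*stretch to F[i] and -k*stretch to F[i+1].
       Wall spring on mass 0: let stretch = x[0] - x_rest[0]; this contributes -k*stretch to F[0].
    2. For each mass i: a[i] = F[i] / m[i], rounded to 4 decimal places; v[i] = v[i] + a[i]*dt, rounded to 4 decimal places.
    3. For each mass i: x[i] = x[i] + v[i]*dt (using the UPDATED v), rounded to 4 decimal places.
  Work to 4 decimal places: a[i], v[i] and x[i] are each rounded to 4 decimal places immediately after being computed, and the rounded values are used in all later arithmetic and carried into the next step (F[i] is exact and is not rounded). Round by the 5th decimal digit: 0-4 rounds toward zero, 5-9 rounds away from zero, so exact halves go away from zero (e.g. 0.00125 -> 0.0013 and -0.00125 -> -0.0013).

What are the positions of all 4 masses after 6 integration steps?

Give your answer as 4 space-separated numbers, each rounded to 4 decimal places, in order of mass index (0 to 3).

Step 0: x=[4.0000 10.0000 12.0000 18.0000] v=[0.0000 0.0000 0.0000 0.0000]
Step 1: x=[4.0800 9.8400 12.1600 17.9200] v=[0.4000 -0.8000 0.8000 -0.4000]
Step 2: x=[4.2272 9.5424 12.4576 17.7696] v=[0.7360 -1.4880 1.4880 -0.7520]
Step 3: x=[4.4179 9.1488 12.8511 17.5667] v=[0.9536 -1.9680 1.9674 -1.0144]
Step 4: x=[4.6211 8.7141 13.2851 17.3352] v=[1.0162 -2.1737 2.1701 -1.1575]
Step 5: x=[4.8032 8.2985 13.6983 17.1017] v=[0.9106 -2.0781 2.0659 -1.1675]
Step 6: x=[4.9330 7.9591 14.0316 16.8921] v=[0.6490 -1.6972 1.6666 -1.0482]

Answer: 4.9330 7.9591 14.0316 16.8921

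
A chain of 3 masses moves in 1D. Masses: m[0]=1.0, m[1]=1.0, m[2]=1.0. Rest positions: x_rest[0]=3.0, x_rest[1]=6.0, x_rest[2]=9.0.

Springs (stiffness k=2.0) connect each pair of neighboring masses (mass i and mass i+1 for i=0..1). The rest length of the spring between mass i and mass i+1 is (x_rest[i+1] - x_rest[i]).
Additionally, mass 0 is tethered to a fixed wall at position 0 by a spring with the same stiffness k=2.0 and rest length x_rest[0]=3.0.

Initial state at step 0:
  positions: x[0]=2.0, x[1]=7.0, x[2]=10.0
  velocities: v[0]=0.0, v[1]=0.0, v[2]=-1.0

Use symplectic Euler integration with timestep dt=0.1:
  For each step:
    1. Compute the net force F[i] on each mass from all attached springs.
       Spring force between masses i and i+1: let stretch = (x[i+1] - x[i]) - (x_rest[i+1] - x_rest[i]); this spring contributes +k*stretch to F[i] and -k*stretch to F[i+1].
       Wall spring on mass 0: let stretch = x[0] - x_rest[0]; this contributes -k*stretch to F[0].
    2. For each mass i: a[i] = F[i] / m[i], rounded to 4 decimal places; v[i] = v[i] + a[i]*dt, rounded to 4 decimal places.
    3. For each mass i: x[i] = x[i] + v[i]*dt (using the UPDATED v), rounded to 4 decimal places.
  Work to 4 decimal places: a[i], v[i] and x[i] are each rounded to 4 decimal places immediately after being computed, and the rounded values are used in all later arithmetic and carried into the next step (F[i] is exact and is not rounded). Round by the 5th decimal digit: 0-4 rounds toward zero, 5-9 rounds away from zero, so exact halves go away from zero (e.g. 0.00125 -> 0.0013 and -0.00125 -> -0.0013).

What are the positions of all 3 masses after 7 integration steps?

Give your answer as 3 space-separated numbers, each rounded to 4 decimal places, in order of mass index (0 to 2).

Answer: 3.3090 6.0968 9.3159

Derivation:
Step 0: x=[2.0000 7.0000 10.0000] v=[0.0000 0.0000 -1.0000]
Step 1: x=[2.0600 6.9600 9.9000] v=[0.6000 -0.4000 -1.0000]
Step 2: x=[2.1768 6.8808 9.8012] v=[1.1680 -0.7920 -0.9880]
Step 3: x=[2.3441 6.7659 9.7040] v=[1.6734 -1.1487 -0.9721]
Step 4: x=[2.5530 6.6214 9.6080] v=[2.0889 -1.4454 -0.9597]
Step 5: x=[2.7922 6.4552 9.5123] v=[2.3920 -1.6618 -0.9570]
Step 6: x=[3.0488 6.2769 9.4155] v=[2.5662 -1.7830 -0.9684]
Step 7: x=[3.3090 6.0968 9.3159] v=[2.6021 -1.8009 -0.9961]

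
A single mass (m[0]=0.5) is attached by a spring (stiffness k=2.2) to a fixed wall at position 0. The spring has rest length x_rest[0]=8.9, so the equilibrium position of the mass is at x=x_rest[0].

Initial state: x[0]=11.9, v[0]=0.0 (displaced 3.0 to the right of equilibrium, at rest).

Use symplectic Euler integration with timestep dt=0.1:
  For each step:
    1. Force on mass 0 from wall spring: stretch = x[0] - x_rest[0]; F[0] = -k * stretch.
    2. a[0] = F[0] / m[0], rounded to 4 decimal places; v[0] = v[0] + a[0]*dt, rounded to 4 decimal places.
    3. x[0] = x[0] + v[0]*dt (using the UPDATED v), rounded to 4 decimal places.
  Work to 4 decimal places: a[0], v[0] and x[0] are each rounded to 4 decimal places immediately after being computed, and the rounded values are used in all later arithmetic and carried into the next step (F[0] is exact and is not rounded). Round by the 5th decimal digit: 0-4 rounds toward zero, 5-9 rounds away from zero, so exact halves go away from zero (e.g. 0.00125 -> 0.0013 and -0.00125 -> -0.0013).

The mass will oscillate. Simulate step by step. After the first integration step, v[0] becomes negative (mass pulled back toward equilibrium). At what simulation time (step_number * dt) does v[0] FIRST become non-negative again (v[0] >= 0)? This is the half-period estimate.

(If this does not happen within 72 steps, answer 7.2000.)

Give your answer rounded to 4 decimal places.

Step 0: x=[11.9000] v=[0.0000]
Step 1: x=[11.7680] v=[-1.3200]
Step 2: x=[11.5098] v=[-2.5819]
Step 3: x=[11.1368] v=[-3.7302]
Step 4: x=[10.6654] v=[-4.7144]
Step 5: x=[10.1163] v=[-5.4912]
Step 6: x=[9.5137] v=[-6.0264]
Step 7: x=[8.8841] v=[-6.2964]
Step 8: x=[8.2552] v=[-6.2894]
Step 9: x=[7.6546] v=[-6.0057]
Step 10: x=[7.1088] v=[-5.4577]
Step 11: x=[6.6418] v=[-4.6696]
Step 12: x=[6.2742] v=[-3.6760]
Step 13: x=[6.0221] v=[-2.5207]
Step 14: x=[5.8967] v=[-1.2544]
Step 15: x=[5.9034] v=[0.0671]
First v>=0 after going negative at step 15, time=1.5000

Answer: 1.5000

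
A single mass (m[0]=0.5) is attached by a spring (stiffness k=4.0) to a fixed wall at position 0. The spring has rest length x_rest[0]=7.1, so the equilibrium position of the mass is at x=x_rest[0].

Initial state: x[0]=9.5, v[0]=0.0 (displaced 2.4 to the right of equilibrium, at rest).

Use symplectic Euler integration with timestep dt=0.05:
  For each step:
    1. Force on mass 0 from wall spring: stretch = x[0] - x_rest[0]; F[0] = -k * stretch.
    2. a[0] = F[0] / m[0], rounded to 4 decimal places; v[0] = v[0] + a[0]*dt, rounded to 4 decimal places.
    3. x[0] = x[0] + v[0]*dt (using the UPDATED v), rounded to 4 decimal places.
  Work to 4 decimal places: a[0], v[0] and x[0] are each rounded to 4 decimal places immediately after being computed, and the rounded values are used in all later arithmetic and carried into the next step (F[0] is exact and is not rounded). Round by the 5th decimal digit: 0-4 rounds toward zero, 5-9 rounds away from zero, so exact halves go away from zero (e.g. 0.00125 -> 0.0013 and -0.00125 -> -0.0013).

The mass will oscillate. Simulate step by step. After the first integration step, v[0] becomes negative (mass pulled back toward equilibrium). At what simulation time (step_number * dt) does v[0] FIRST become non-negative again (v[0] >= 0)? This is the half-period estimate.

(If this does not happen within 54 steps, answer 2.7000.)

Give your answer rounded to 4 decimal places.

Answer: 1.1500

Derivation:
Step 0: x=[9.5000] v=[0.0000]
Step 1: x=[9.4520] v=[-0.9600]
Step 2: x=[9.3570] v=[-1.9008]
Step 3: x=[9.2168] v=[-2.8036]
Step 4: x=[9.0343] v=[-3.6503]
Step 5: x=[8.8131] v=[-4.4240]
Step 6: x=[8.5576] v=[-5.1092]
Step 7: x=[8.2730] v=[-5.6922]
Step 8: x=[7.9649] v=[-6.1614]
Step 9: x=[7.6395] v=[-6.5074]
Step 10: x=[7.3033] v=[-6.7232]
Step 11: x=[6.9631] v=[-6.8045]
Step 12: x=[6.6256] v=[-6.7497]
Step 13: x=[6.2976] v=[-6.5599]
Step 14: x=[5.9857] v=[-6.2389]
Step 15: x=[5.6960] v=[-5.7932]
Step 16: x=[5.4344] v=[-5.2316]
Step 17: x=[5.2061] v=[-4.5654]
Step 18: x=[5.0157] v=[-3.8078]
Step 19: x=[4.8670] v=[-2.9741]
Step 20: x=[4.7630] v=[-2.0809]
Step 21: x=[4.7057] v=[-1.1461]
Step 22: x=[4.6963] v=[-0.1884]
Step 23: x=[4.7350] v=[0.7731]
First v>=0 after going negative at step 23, time=1.1500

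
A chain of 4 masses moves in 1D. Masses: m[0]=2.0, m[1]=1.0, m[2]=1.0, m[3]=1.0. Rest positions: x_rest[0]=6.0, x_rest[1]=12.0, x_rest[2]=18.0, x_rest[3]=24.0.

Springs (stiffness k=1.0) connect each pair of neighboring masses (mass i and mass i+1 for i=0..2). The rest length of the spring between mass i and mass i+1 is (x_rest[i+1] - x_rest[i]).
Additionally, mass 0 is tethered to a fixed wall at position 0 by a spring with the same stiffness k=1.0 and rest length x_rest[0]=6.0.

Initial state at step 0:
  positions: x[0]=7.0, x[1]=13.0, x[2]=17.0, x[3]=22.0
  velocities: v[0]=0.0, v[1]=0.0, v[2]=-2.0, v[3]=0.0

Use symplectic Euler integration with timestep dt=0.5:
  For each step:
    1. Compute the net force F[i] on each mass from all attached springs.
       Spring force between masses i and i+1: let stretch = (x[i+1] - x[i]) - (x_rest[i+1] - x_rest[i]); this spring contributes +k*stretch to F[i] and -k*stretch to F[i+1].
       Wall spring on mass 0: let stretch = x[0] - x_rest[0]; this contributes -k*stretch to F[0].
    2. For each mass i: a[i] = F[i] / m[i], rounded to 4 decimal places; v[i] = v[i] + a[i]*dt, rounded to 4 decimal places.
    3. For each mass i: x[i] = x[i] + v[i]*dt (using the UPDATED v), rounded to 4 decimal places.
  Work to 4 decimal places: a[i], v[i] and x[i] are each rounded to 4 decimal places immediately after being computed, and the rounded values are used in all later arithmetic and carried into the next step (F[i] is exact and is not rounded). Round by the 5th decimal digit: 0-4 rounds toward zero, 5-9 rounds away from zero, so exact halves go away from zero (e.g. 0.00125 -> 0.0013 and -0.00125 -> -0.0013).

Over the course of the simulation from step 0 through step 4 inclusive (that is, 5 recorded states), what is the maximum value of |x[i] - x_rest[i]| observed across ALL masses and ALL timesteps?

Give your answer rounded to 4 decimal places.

Answer: 2.2256

Derivation:
Step 0: x=[7.0000 13.0000 17.0000 22.0000] v=[0.0000 0.0000 -2.0000 0.0000]
Step 1: x=[6.8750 12.5000 16.2500 22.2500] v=[-0.2500 -1.0000 -1.5000 0.5000]
Step 2: x=[6.5938 11.5313 16.0625 22.5000] v=[-0.5625 -1.9375 -0.3750 0.5000]
Step 3: x=[6.1055 10.4610 16.3516 22.6407] v=[-0.9766 -2.1407 0.5782 0.2813]
Step 4: x=[5.3985 9.7744 16.7404 22.7091] v=[-1.4141 -1.3732 0.7775 0.1368]
Max displacement = 2.2256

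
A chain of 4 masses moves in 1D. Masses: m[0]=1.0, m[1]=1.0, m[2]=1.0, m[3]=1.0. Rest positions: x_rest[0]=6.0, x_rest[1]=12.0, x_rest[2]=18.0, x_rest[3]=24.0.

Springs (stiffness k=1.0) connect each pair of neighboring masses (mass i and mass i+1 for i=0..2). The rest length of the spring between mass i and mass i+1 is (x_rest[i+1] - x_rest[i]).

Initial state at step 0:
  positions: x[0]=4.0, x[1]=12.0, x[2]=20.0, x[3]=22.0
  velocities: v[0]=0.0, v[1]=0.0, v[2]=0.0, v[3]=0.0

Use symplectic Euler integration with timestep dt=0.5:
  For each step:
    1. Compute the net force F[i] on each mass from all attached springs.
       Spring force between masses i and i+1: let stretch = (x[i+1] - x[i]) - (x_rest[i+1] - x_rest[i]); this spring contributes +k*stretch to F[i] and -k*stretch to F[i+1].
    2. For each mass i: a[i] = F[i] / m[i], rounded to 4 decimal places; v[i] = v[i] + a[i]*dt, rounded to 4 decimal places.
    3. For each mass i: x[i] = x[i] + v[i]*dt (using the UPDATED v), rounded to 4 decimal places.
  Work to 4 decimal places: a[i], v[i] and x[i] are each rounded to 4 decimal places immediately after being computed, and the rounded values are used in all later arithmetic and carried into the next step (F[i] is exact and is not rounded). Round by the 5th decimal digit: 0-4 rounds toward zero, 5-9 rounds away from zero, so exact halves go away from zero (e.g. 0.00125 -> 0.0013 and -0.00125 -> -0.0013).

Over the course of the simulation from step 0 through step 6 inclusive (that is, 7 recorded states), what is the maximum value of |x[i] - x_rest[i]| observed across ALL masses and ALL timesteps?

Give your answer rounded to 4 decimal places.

Step 0: x=[4.0000 12.0000 20.0000 22.0000] v=[0.0000 0.0000 0.0000 0.0000]
Step 1: x=[4.5000 12.0000 18.5000 23.0000] v=[1.0000 0.0000 -3.0000 2.0000]
Step 2: x=[5.3750 11.7500 16.5000 24.3750] v=[1.7500 -0.5000 -4.0000 2.7500]
Step 3: x=[6.3438 11.0938 15.2813 25.2813] v=[1.9375 -1.3125 -2.4375 1.8125]
Step 4: x=[7.0001 10.2969 15.5157 25.1876] v=[1.3125 -1.5938 0.4688 -0.1875]
Step 5: x=[6.9806 9.9805 16.8634 24.1759] v=[-0.0391 -0.6328 2.6954 -2.0235]
Step 6: x=[6.2110 10.6349 18.3185 22.8360] v=[-1.5392 1.3087 2.9102 -2.6798]
Max displacement = 2.7187

Answer: 2.7187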